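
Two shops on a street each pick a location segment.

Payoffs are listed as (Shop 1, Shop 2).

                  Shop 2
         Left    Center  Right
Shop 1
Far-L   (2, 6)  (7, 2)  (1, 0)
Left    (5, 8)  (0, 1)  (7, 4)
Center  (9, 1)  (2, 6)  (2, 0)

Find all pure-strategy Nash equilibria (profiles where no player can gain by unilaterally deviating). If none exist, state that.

This game has no pure Nash equilibrium.

(Far-L, Left): Shop 1 can switch to Left (2 → 5). Not NE.
(Far-L, Center): Shop 2 can switch to Left (2 → 6). Not NE.
(Far-L, Right): Shop 1 can switch to Left (1 → 7). Not NE.
(Left, Left): Shop 1 can switch to Center (5 → 9). Not NE.
(Left, Center): Shop 1 can switch to Far-L (0 → 7). Not NE.
(Left, Right): Shop 2 can switch to Left (4 → 8). Not NE.
(Center, Left): Shop 2 can switch to Center (1 → 6). Not NE.
(Center, Center): Shop 1 can switch to Far-L (2 → 7). Not NE.
(Center, Right): Shop 1 can switch to Left (2 → 7). Not NE.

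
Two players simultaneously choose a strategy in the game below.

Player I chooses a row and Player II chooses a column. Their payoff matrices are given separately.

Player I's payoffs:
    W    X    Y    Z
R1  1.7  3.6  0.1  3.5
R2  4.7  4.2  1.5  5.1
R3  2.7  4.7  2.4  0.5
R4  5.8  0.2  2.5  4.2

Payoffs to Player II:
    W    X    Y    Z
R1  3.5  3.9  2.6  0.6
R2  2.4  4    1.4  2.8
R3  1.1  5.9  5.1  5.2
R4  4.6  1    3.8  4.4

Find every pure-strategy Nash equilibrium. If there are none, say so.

(R3, X) and (R4, W)

Player I against W: payoffs 1.7, 4.7, 2.7, 5.8 → best response R4.
Player I against X: payoffs 3.6, 4.2, 4.7, 0.2 → best response R3.
Player I against Y: payoffs 0.1, 1.5, 2.4, 2.5 → best response R4.
Player I against Z: payoffs 3.5, 5.1, 0.5, 4.2 → best response R2.
Player II against R1: payoffs 3.5, 3.9, 2.6, 0.6 → best response X.
Player II against R2: payoffs 2.4, 4, 1.4, 2.8 → best response X.
Player II against R3: payoffs 1.1, 5.9, 5.1, 5.2 → best response X.
Player II against R4: payoffs 4.6, 1, 3.8, 4.4 → best response W.
Mutual best responses: (R3, X); (R4, W).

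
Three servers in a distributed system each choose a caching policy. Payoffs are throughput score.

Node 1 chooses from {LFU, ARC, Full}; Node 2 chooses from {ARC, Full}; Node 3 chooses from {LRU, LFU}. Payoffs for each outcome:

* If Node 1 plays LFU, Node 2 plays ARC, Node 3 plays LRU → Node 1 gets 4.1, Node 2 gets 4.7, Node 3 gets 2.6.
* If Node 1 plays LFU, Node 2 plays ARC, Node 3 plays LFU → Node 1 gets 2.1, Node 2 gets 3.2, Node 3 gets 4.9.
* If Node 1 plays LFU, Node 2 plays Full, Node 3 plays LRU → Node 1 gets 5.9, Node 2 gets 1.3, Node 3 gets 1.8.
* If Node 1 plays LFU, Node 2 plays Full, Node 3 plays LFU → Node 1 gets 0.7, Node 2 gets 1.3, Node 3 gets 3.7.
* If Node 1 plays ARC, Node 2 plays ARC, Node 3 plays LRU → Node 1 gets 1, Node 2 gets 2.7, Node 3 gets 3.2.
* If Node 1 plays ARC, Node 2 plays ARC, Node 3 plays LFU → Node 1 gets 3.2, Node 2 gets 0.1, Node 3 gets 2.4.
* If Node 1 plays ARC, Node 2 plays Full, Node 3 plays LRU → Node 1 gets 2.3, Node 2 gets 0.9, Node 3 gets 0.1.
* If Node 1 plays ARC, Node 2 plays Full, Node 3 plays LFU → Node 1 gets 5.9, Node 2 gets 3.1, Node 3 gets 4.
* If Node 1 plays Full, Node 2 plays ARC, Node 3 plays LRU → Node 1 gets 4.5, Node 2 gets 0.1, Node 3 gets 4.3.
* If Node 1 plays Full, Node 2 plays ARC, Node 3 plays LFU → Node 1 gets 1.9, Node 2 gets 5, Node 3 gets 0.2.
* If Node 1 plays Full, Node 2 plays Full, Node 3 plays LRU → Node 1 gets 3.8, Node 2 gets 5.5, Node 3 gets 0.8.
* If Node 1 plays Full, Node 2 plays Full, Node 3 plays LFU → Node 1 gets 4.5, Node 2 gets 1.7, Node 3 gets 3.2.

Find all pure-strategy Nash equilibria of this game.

Check each profile: it is a Nash equilibrium iff no player can strictly gain by switching unilaterally.
(LFU, ARC, LRU): Node 1 can switch to Full (4.1 → 4.5). Not NE.
(LFU, ARC, LFU): Node 1 can switch to ARC (2.1 → 3.2). Not NE.
(LFU, Full, LRU): Node 2 can switch to ARC (1.3 → 4.7). Not NE.
(LFU, Full, LFU): Node 1 can switch to ARC (0.7 → 5.9). Not NE.
(ARC, ARC, LRU): Node 1 can switch to LFU (1 → 4.1). Not NE.
(ARC, ARC, LFU): Node 2 can switch to Full (0.1 → 3.1). Not NE.
(ARC, Full, LRU): Node 1 can switch to LFU (2.3 → 5.9). Not NE.
(ARC, Full, LFU): Node 1 gets 5.9, best alternative 4.5; Node 2 gets 3.1, best alternative 0.1; Node 3 gets 4, best alternative 0.1. No profitable deviation — NE.
(Full, ARC, LRU): Node 2 can switch to Full (0.1 → 5.5). Not NE.
(Full, ARC, LFU): Node 1 can switch to LFU (1.9 → 2.1). Not NE.
(Full, Full, LRU): Node 1 can switch to LFU (3.8 → 5.9). Not NE.
(The remaining 1 profile has a profitable deviation by the same check.)

Pure NE: (ARC, Full, LFU)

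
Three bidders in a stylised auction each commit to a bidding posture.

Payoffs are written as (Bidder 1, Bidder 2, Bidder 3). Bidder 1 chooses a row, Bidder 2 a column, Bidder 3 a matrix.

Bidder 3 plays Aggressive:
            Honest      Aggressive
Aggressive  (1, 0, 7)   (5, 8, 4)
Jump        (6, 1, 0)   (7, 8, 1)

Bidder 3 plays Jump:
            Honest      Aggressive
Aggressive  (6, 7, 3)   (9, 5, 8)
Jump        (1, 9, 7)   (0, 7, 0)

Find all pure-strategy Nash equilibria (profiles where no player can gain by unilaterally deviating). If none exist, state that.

Pure NE: (Jump, Aggressive, Aggressive)

Mark each player's best response to every combination of opponents' strategies; a profile where every player is best-responding is a pure Nash equilibrium.
Bidder 1 against (Honest, Aggressive): payoffs 1, 6 → best response Jump.
Bidder 1 against (Honest, Jump): payoffs 6, 1 → best response Aggressive.
Bidder 1 against (Aggressive, Aggressive): payoffs 5, 7 → best response Jump.
Bidder 1 against (Aggressive, Jump): payoffs 9, 0 → best response Aggressive.
Bidder 2 against (Aggressive, Aggressive): payoffs 0, 8 → best response Aggressive.
Bidder 2 against (Aggressive, Jump): payoffs 7, 5 → best response Honest.
Bidder 2 against (Jump, Aggressive): payoffs 1, 8 → best response Aggressive.
Bidder 2 against (Jump, Jump): payoffs 9, 7 → best response Honest.
Bidder 3 against (Aggressive, Honest): payoffs 7, 3 → best response Aggressive.
Bidder 3 against (Aggressive, Aggressive): payoffs 4, 8 → best response Jump.
Bidder 3 against (Jump, Honest): payoffs 0, 7 → best response Jump.
Bidder 3 against (Jump, Aggressive): payoffs 1, 0 → best response Aggressive.
Mutual best responses: (Jump, Aggressive, Aggressive).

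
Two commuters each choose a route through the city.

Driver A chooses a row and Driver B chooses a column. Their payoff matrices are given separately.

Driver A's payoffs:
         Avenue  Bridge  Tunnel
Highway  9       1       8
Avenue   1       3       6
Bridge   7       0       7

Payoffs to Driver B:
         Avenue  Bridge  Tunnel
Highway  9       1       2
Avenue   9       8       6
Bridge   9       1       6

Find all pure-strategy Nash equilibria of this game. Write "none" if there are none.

Pure NE: (Highway, Avenue)

Driver A against Avenue: payoffs 9, 1, 7 → best response Highway.
Driver A against Bridge: payoffs 1, 3, 0 → best response Avenue.
Driver A against Tunnel: payoffs 8, 6, 7 → best response Highway.
Driver B against Highway: payoffs 9, 1, 2 → best response Avenue.
Driver B against Avenue: payoffs 9, 8, 6 → best response Avenue.
Driver B against Bridge: payoffs 9, 1, 6 → best response Avenue.
Mutual best responses: (Highway, Avenue).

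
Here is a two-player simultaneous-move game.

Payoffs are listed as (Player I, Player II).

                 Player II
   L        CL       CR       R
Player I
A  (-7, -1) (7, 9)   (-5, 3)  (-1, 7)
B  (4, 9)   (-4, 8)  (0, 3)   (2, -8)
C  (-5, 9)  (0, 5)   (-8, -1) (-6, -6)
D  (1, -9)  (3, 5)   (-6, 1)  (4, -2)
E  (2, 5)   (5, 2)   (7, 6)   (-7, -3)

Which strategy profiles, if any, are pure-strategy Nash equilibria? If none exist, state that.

(A, CL), (B, L), (E, CR)

Player I against L: payoffs -7, 4, -5, 1, 2 → best response B.
Player I against CL: payoffs 7, -4, 0, 3, 5 → best response A.
Player I against CR: payoffs -5, 0, -8, -6, 7 → best response E.
Player I against R: payoffs -1, 2, -6, 4, -7 → best response D.
Player II against A: payoffs -1, 9, 3, 7 → best response CL.
Player II against B: payoffs 9, 8, 3, -8 → best response L.
Player II against C: payoffs 9, 5, -1, -6 → best response L.
Player II against D: payoffs -9, 5, 1, -2 → best response CL.
Player II against E: payoffs 5, 2, 6, -3 → best response CR.
Mutual best responses: (A, CL); (B, L); (E, CR).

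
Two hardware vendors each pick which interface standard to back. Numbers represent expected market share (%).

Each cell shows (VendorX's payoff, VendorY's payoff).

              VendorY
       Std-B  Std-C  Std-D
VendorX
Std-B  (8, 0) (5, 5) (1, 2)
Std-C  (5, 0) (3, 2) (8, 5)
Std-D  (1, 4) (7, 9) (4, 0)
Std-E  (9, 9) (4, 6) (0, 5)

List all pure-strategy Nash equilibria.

Pure-strategy Nash equilibria: (Std-C, Std-D), (Std-D, Std-C), (Std-E, Std-B)

(Std-B, Std-B): VendorX can switch to Std-E (8 → 9). Not NE.
(Std-B, Std-C): VendorX can switch to Std-D (5 → 7). Not NE.
(Std-B, Std-D): VendorX can switch to Std-C (1 → 8). Not NE.
(Std-C, Std-B): VendorX can switch to Std-B (5 → 8). Not NE.
(Std-C, Std-C): VendorX can switch to Std-B (3 → 5). Not NE.
(Std-C, Std-D): VendorX gets 8, best alternative 4; VendorY gets 5, best alternative 2. No profitable deviation — NE.
(Std-D, Std-B): VendorX can switch to Std-B (1 → 8). Not NE.
(Std-D, Std-C): VendorX gets 7, best alternative 5; VendorY gets 9, best alternative 4. No profitable deviation — NE.
(Std-D, Std-D): VendorX can switch to Std-C (4 → 8). Not NE.
(Std-E, Std-B): VendorX gets 9, best alternative 8; VendorY gets 9, best alternative 6. No profitable deviation — NE.
(Std-E, Std-C): VendorX can switch to Std-B (4 → 5). Not NE.
(Std-E, Std-D): VendorX can switch to Std-B (0 → 1). Not NE.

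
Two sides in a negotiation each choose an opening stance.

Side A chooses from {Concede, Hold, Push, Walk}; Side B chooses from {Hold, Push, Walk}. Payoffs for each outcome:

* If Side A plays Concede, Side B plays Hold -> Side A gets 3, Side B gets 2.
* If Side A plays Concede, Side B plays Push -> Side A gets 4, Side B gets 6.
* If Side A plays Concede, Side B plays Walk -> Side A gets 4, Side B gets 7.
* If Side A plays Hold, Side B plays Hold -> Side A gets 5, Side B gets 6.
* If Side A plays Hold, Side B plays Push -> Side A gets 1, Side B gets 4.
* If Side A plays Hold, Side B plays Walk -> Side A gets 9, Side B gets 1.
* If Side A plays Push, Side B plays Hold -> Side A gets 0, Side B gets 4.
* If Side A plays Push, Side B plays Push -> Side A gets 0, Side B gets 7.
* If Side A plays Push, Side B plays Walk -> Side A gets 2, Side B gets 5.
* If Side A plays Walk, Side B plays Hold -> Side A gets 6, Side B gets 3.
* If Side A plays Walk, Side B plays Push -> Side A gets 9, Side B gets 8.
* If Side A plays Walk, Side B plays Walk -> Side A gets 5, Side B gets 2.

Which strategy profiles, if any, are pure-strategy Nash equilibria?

The unique pure-strategy Nash equilibrium is (Walk, Push).

Check each profile: it is a Nash equilibrium iff no player can strictly gain by switching unilaterally.
(Concede, Hold): Side A can switch to Hold (3 → 5). Not NE.
(Concede, Push): Side A can switch to Walk (4 → 9). Not NE.
(Concede, Walk): Side A can switch to Hold (4 → 9). Not NE.
(Hold, Hold): Side A can switch to Walk (5 → 6). Not NE.
(Hold, Push): Side A can switch to Concede (1 → 4). Not NE.
(Hold, Walk): Side B can switch to Hold (1 → 6). Not NE.
(Push, Hold): Side A can switch to Concede (0 → 3). Not NE.
(Push, Push): Side A can switch to Concede (0 → 4). Not NE.
(Push, Walk): Side A can switch to Concede (2 → 4). Not NE.
(Walk, Hold): Side B can switch to Push (3 → 8). Not NE.
(Walk, Push): Side A gets 9, best alternative 4; Side B gets 8, best alternative 3. No profitable deviation — NE.
(The remaining 1 profile has a profitable deviation by the same check.)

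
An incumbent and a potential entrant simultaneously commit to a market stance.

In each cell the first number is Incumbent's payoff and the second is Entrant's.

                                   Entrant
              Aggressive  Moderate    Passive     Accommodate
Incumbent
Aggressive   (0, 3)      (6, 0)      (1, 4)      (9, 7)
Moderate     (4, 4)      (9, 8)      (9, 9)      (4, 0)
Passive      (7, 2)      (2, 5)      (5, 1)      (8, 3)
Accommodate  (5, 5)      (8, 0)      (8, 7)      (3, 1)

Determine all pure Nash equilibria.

The pure Nash equilibria are (Aggressive, Accommodate); (Moderate, Passive).

Mark each player's best response to every combination of opponents' strategies; a profile where every player is best-responding is a pure Nash equilibrium.
Incumbent against Aggressive: payoffs 0, 4, 7, 5 → best response Passive.
Incumbent against Moderate: payoffs 6, 9, 2, 8 → best response Moderate.
Incumbent against Passive: payoffs 1, 9, 5, 8 → best response Moderate.
Incumbent against Accommodate: payoffs 9, 4, 8, 3 → best response Aggressive.
Entrant against Aggressive: payoffs 3, 0, 4, 7 → best response Accommodate.
Entrant against Moderate: payoffs 4, 8, 9, 0 → best response Passive.
Entrant against Passive: payoffs 2, 5, 1, 3 → best response Moderate.
Entrant against Accommodate: payoffs 5, 0, 7, 1 → best response Passive.
Mutual best responses: (Aggressive, Accommodate); (Moderate, Passive).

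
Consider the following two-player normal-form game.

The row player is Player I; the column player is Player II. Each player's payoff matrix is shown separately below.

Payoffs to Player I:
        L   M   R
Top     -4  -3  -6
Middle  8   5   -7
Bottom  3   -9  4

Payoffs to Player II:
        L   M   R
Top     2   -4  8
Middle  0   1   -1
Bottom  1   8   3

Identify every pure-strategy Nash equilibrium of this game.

Mark each player's best response to every combination of opponents' strategies; a profile where every player is best-responding is a pure Nash equilibrium.
Player I against L: payoffs -4, 8, 3 → best response Middle.
Player I against M: payoffs -3, 5, -9 → best response Middle.
Player I against R: payoffs -6, -7, 4 → best response Bottom.
Player II against Top: payoffs 2, -4, 8 → best response R.
Player II against Middle: payoffs 0, 1, -1 → best response M.
Player II against Bottom: payoffs 1, 8, 3 → best response M.
Mutual best responses: (Middle, M).

The unique pure-strategy Nash equilibrium is (Middle, M).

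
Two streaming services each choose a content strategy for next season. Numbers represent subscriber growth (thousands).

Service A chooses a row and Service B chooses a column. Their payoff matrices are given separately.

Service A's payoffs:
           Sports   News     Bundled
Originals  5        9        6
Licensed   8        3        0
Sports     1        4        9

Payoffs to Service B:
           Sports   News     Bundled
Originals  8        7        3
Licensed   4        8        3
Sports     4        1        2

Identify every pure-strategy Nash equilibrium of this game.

No pure-strategy Nash equilibrium.

Check each profile: it is a Nash equilibrium iff no player can strictly gain by switching unilaterally.
(Originals, Sports): Service A can switch to Licensed (5 → 8). Not NE.
(Originals, News): Service B can switch to Sports (7 → 8). Not NE.
(Originals, Bundled): Service A can switch to Sports (6 → 9). Not NE.
(Licensed, Sports): Service B can switch to News (4 → 8). Not NE.
(Licensed, News): Service A can switch to Originals (3 → 9). Not NE.
(Licensed, Bundled): Service A can switch to Originals (0 → 6). Not NE.
(Sports, Sports): Service A can switch to Originals (1 → 5). Not NE.
(Sports, News): Service A can switch to Originals (4 → 9). Not NE.
(Sports, Bundled): Service B can switch to Sports (2 → 4). Not NE.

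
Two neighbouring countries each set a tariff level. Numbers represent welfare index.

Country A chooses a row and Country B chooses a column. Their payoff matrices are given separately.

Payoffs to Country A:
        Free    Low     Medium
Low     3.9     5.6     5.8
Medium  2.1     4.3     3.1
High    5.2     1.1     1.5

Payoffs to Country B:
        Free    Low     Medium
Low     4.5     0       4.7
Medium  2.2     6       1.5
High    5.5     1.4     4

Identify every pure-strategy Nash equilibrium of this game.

Mark each player's best response to every combination of opponents' strategies; a profile where every player is best-responding is a pure Nash equilibrium.
Country A against Free: payoffs 3.9, 2.1, 5.2 → best response High.
Country A against Low: payoffs 5.6, 4.3, 1.1 → best response Low.
Country A against Medium: payoffs 5.8, 3.1, 1.5 → best response Low.
Country B against Low: payoffs 4.5, 0, 4.7 → best response Medium.
Country B against Medium: payoffs 2.2, 6, 1.5 → best response Low.
Country B against High: payoffs 5.5, 1.4, 4 → best response Free.
Mutual best responses: (Low, Medium); (High, Free).

The pure Nash equilibria are (Low, Medium), (High, Free).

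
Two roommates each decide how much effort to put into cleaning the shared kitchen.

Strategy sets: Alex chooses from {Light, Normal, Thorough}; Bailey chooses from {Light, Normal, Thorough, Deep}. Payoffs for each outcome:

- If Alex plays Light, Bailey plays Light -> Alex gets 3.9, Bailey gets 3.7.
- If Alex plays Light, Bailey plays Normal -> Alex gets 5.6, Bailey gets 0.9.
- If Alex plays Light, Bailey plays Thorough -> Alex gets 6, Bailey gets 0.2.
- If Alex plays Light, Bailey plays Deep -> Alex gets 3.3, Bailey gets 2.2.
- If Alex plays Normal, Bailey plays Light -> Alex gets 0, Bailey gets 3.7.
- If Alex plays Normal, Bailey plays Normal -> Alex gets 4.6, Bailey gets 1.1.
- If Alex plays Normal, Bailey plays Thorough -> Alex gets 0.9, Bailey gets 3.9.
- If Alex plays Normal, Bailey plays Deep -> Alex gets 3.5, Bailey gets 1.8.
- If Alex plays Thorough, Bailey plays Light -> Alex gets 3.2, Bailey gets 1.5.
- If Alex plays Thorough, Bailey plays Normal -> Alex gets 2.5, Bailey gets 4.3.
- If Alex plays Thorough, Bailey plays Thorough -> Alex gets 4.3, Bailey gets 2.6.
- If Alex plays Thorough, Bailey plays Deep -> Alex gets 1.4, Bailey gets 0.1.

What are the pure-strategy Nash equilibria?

(Light, Light): Alex gets 3.9, best alternative 3.2; Bailey gets 3.7, best alternative 2.2. No profitable deviation — NE.
(Light, Normal): Bailey can switch to Light (0.9 → 3.7). Not NE.
(Light, Thorough): Bailey can switch to Light (0.2 → 3.7). Not NE.
(Light, Deep): Alex can switch to Normal (3.3 → 3.5). Not NE.
(Normal, Light): Alex can switch to Light (0 → 3.9). Not NE.
(Normal, Normal): Alex can switch to Light (4.6 → 5.6). Not NE.
(Normal, Thorough): Alex can switch to Light (0.9 → 6). Not NE.
(Normal, Deep): Bailey can switch to Light (1.8 → 3.7). Not NE.
(Thorough, Light): Alex can switch to Light (3.2 → 3.9). Not NE.
(Thorough, Normal): Alex can switch to Light (2.5 → 5.6). Not NE.
(Thorough, Thorough): Alex can switch to Light (4.3 → 6). Not NE.
(Thorough, Deep): Alex can switch to Light (1.4 → 3.3). Not NE.

(Light, Light)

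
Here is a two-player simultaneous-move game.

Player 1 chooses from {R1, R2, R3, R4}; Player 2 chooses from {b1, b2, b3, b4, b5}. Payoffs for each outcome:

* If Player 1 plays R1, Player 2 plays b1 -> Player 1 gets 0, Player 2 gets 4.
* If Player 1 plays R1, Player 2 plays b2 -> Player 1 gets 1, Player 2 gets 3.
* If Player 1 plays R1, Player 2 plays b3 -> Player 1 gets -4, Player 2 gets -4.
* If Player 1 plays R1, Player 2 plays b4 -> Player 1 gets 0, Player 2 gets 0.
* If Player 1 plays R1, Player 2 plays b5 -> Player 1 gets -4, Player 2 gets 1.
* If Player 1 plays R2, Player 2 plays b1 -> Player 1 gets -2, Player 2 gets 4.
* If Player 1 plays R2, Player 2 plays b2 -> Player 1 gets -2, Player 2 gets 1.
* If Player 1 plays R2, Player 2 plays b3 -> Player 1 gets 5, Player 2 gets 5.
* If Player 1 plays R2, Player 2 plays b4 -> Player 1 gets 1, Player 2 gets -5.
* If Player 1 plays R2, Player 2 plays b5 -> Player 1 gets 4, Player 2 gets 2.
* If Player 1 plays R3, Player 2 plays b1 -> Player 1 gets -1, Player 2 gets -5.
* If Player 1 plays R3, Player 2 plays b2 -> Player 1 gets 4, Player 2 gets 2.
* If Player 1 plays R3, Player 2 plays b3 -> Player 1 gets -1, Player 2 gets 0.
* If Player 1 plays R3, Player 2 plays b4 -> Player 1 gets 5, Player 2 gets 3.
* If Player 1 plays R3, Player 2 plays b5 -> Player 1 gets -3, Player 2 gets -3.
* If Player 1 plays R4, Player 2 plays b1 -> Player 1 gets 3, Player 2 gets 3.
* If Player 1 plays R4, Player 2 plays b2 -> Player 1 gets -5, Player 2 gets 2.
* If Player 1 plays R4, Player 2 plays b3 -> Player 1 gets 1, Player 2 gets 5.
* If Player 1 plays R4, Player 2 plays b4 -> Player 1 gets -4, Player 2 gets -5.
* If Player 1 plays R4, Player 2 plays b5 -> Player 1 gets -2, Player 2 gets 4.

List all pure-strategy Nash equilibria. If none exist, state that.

Player 1 against b1: payoffs 0, -2, -1, 3 → best response R4.
Player 1 against b2: payoffs 1, -2, 4, -5 → best response R3.
Player 1 against b3: payoffs -4, 5, -1, 1 → best response R2.
Player 1 against b4: payoffs 0, 1, 5, -4 → best response R3.
Player 1 against b5: payoffs -4, 4, -3, -2 → best response R2.
Player 2 against R1: payoffs 4, 3, -4, 0, 1 → best response b1.
Player 2 against R2: payoffs 4, 1, 5, -5, 2 → best response b3.
Player 2 against R3: payoffs -5, 2, 0, 3, -3 → best response b4.
Player 2 against R4: payoffs 3, 2, 5, -5, 4 → best response b3.
Mutual best responses: (R2, b3); (R3, b4).

Pure-strategy Nash equilibria: (R2, b3) and (R3, b4)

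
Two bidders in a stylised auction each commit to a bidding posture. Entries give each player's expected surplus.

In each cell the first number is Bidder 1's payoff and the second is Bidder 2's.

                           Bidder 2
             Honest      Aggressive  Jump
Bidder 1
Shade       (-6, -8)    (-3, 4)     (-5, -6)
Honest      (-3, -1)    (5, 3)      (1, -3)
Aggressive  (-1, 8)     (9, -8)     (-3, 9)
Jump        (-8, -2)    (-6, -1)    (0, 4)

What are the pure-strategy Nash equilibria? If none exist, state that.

Bidder 1 against Honest: payoffs -6, -3, -1, -8 → best response Aggressive.
Bidder 1 against Aggressive: payoffs -3, 5, 9, -6 → best response Aggressive.
Bidder 1 against Jump: payoffs -5, 1, -3, 0 → best response Honest.
Bidder 2 against Shade: payoffs -8, 4, -6 → best response Aggressive.
Bidder 2 against Honest: payoffs -1, 3, -3 → best response Aggressive.
Bidder 2 against Aggressive: payoffs 8, -8, 9 → best response Jump.
Bidder 2 against Jump: payoffs -2, -1, 4 → best response Jump.
No profile is a mutual best response for all players.

none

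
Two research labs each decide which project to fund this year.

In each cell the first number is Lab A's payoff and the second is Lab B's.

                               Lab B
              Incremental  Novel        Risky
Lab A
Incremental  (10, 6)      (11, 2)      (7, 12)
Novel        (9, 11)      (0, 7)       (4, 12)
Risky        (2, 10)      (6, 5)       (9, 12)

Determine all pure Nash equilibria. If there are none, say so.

Lab A against Incremental: payoffs 10, 9, 2 → best response Incremental.
Lab A against Novel: payoffs 11, 0, 6 → best response Incremental.
Lab A against Risky: payoffs 7, 4, 9 → best response Risky.
Lab B against Incremental: payoffs 6, 2, 12 → best response Risky.
Lab B against Novel: payoffs 11, 7, 12 → best response Risky.
Lab B against Risky: payoffs 10, 5, 12 → best response Risky.
Mutual best responses: (Risky, Risky).

Pure NE: (Risky, Risky)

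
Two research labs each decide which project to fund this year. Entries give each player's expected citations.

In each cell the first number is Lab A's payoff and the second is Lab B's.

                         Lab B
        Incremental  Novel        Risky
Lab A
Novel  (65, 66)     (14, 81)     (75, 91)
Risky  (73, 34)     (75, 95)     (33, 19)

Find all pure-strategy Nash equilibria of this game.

Pure-strategy Nash equilibria: (Novel, Risky), (Risky, Novel)

(Novel, Incremental): Lab A can switch to Risky (65 → 73). Not NE.
(Novel, Novel): Lab A can switch to Risky (14 → 75). Not NE.
(Novel, Risky): Lab A gets 75, best alternative 33; Lab B gets 91, best alternative 81. No profitable deviation — NE.
(Risky, Incremental): Lab B can switch to Novel (34 → 95). Not NE.
(Risky, Novel): Lab A gets 75, best alternative 14; Lab B gets 95, best alternative 34. No profitable deviation — NE.
(Risky, Risky): Lab A can switch to Novel (33 → 75). Not NE.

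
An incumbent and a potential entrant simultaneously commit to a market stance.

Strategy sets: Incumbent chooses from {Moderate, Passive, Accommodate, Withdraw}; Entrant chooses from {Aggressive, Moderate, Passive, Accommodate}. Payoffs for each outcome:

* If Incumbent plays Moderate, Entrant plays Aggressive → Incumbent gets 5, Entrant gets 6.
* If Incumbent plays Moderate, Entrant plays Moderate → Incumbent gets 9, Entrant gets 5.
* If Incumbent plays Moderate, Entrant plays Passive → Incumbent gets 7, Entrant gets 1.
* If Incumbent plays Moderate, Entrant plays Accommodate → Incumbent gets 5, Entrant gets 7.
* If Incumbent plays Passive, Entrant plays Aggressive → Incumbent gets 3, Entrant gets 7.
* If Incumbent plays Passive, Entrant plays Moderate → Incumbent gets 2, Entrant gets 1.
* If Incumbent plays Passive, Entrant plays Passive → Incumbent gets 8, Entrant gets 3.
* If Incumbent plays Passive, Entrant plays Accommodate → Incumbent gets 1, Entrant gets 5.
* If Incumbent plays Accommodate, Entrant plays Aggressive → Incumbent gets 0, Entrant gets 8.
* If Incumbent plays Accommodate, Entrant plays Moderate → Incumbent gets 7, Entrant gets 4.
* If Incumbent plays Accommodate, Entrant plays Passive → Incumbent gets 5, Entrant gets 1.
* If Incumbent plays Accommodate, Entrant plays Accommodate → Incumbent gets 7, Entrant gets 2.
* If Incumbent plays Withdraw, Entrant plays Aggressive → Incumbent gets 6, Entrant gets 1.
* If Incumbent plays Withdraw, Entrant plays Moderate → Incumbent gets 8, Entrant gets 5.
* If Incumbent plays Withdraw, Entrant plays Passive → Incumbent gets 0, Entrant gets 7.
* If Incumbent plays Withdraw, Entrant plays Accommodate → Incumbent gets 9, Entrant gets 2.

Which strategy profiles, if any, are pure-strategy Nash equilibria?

There is no pure-strategy Nash equilibrium.

Check each profile: it is a Nash equilibrium iff no player can strictly gain by switching unilaterally.
(Moderate, Aggressive): Incumbent can switch to Withdraw (5 → 6). Not NE.
(Moderate, Moderate): Entrant can switch to Aggressive (5 → 6). Not NE.
(Moderate, Passive): Incumbent can switch to Passive (7 → 8). Not NE.
(Moderate, Accommodate): Incumbent can switch to Accommodate (5 → 7). Not NE.
(Passive, Aggressive): Incumbent can switch to Moderate (3 → 5). Not NE.
(Passive, Moderate): Incumbent can switch to Moderate (2 → 9). Not NE.
(The remaining 10 profiles each have a profitable deviation by the same check.)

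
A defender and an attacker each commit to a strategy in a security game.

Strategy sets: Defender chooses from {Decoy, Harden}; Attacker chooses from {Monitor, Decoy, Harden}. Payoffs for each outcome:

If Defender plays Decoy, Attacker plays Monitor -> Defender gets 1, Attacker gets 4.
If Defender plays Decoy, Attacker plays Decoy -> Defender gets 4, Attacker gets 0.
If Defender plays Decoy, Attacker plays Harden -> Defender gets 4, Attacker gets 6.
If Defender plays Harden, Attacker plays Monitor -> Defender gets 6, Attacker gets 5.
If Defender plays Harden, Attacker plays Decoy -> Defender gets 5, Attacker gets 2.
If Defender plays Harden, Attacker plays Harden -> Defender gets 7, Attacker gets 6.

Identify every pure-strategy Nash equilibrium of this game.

Pure NE: (Harden, Harden)

(Decoy, Monitor): Defender can switch to Harden (1 → 6). Not NE.
(Decoy, Decoy): Defender can switch to Harden (4 → 5). Not NE.
(Decoy, Harden): Defender can switch to Harden (4 → 7). Not NE.
(Harden, Monitor): Attacker can switch to Harden (5 → 6). Not NE.
(Harden, Decoy): Attacker can switch to Monitor (2 → 5). Not NE.
(Harden, Harden): Defender gets 7, best alternative 4; Attacker gets 6, best alternative 5. No profitable deviation — NE.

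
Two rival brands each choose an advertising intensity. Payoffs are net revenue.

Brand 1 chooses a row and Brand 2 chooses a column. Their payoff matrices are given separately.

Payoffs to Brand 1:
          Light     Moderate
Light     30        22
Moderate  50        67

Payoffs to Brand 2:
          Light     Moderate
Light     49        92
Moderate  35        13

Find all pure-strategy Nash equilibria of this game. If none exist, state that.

(Moderate, Light)

Brand 1 against Light: payoffs 30, 50 → best response Moderate.
Brand 1 against Moderate: payoffs 22, 67 → best response Moderate.
Brand 2 against Light: payoffs 49, 92 → best response Moderate.
Brand 2 against Moderate: payoffs 35, 13 → best response Light.
Mutual best responses: (Moderate, Light).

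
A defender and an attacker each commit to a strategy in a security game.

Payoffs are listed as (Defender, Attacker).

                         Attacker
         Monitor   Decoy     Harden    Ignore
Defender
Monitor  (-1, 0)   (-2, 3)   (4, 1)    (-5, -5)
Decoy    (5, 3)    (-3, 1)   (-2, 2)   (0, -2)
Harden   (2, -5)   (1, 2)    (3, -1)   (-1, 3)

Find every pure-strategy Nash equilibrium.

Defender against Monitor: payoffs -1, 5, 2 → best response Decoy.
Defender against Decoy: payoffs -2, -3, 1 → best response Harden.
Defender against Harden: payoffs 4, -2, 3 → best response Monitor.
Defender against Ignore: payoffs -5, 0, -1 → best response Decoy.
Attacker against Monitor: payoffs 0, 3, 1, -5 → best response Decoy.
Attacker against Decoy: payoffs 3, 1, 2, -2 → best response Monitor.
Attacker against Harden: payoffs -5, 2, -1, 3 → best response Ignore.
Mutual best responses: (Decoy, Monitor).

(Decoy, Monitor)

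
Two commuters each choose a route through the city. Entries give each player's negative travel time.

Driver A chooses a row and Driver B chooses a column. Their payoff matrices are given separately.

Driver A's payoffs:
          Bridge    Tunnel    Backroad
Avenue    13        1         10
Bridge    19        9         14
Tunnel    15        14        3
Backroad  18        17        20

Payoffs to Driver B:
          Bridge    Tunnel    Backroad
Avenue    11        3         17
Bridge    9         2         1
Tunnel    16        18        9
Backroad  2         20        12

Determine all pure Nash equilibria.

(Bridge, Bridge), (Backroad, Tunnel)

Driver A against Bridge: payoffs 13, 19, 15, 18 → best response Bridge.
Driver A against Tunnel: payoffs 1, 9, 14, 17 → best response Backroad.
Driver A against Backroad: payoffs 10, 14, 3, 20 → best response Backroad.
Driver B against Avenue: payoffs 11, 3, 17 → best response Backroad.
Driver B against Bridge: payoffs 9, 2, 1 → best response Bridge.
Driver B against Tunnel: payoffs 16, 18, 9 → best response Tunnel.
Driver B against Backroad: payoffs 2, 20, 12 → best response Tunnel.
Mutual best responses: (Bridge, Bridge); (Backroad, Tunnel).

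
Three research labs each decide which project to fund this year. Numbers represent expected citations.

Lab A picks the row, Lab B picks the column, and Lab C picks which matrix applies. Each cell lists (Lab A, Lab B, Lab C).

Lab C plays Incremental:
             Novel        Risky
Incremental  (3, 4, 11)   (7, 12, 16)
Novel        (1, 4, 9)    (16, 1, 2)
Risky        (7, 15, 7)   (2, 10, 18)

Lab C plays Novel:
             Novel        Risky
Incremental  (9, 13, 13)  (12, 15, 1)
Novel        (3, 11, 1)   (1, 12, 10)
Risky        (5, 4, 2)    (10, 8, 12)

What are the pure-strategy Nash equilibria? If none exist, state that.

(Incremental, Novel, Incremental): Lab A can switch to Risky (3 → 7). Not NE.
(Incremental, Novel, Novel): Lab B can switch to Risky (13 → 15). Not NE.
(Incremental, Risky, Incremental): Lab A can switch to Novel (7 → 16). Not NE.
(Incremental, Risky, Novel): Lab C can switch to Incremental (1 → 16). Not NE.
(Novel, Novel, Incremental): Lab A can switch to Incremental (1 → 3). Not NE.
(Novel, Novel, Novel): Lab A can switch to Incremental (3 → 9). Not NE.
(Novel, Risky, Incremental): Lab B can switch to Novel (1 → 4). Not NE.
(Novel, Risky, Novel): Lab A can switch to Incremental (1 → 12). Not NE.
(Risky, Novel, Incremental): Lab A gets 7, best alternative 3; Lab B gets 15, best alternative 10; Lab C gets 7, best alternative 2. No profitable deviation — NE.
(The remaining 3 profiles each have a profitable deviation by the same check.)

The unique pure-strategy Nash equilibrium is (Risky, Novel, Incremental).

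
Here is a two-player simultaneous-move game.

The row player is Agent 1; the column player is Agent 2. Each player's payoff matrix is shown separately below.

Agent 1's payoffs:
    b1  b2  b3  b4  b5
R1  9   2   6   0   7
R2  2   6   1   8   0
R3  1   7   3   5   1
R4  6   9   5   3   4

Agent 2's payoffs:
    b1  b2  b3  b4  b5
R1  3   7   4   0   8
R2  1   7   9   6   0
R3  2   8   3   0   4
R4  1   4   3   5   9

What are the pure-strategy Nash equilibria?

Mark each player's best response to every combination of opponents' strategies; a profile where every player is best-responding is a pure Nash equilibrium.
Agent 1 against b1: payoffs 9, 2, 1, 6 → best response R1.
Agent 1 against b2: payoffs 2, 6, 7, 9 → best response R4.
Agent 1 against b3: payoffs 6, 1, 3, 5 → best response R1.
Agent 1 against b4: payoffs 0, 8, 5, 3 → best response R2.
Agent 1 against b5: payoffs 7, 0, 1, 4 → best response R1.
Agent 2 against R1: payoffs 3, 7, 4, 0, 8 → best response b5.
Agent 2 against R2: payoffs 1, 7, 9, 6, 0 → best response b3.
Agent 2 against R3: payoffs 2, 8, 3, 0, 4 → best response b2.
Agent 2 against R4: payoffs 1, 4, 3, 5, 9 → best response b5.
Mutual best responses: (R1, b5).

The unique pure-strategy Nash equilibrium is (R1, b5).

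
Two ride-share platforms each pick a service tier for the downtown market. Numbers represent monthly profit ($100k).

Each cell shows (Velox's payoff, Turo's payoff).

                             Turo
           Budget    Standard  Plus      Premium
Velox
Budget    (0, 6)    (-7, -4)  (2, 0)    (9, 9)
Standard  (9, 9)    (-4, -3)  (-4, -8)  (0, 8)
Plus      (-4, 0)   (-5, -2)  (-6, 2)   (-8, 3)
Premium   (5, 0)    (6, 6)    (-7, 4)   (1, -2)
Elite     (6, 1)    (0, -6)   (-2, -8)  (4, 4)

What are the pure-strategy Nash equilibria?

(Budget, Premium); (Standard, Budget); (Premium, Standard)

(Budget, Budget): Velox can switch to Standard (0 → 9). Not NE.
(Budget, Standard): Velox can switch to Standard (-7 → -4). Not NE.
(Budget, Plus): Turo can switch to Budget (0 → 6). Not NE.
(Budget, Premium): Velox gets 9, best alternative 4; Turo gets 9, best alternative 6. No profitable deviation — NE.
(Standard, Budget): Velox gets 9, best alternative 6; Turo gets 9, best alternative 8. No profitable deviation — NE.
(Standard, Standard): Velox can switch to Premium (-4 → 6). Not NE.
(Standard, Plus): Velox can switch to Budget (-4 → 2). Not NE.
(Standard, Premium): Velox can switch to Budget (0 → 9). Not NE.
(Premium, Standard): Velox gets 6, best alternative 0; Turo gets 6, best alternative 4. No profitable deviation — NE.
(The remaining 11 profiles each have a profitable deviation by the same check.)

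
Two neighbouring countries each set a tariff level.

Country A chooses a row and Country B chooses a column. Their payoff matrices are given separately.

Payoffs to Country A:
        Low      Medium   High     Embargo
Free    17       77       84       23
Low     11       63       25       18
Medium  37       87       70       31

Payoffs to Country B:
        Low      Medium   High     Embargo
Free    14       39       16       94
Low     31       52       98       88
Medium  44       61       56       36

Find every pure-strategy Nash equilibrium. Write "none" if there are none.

Pure NE: (Medium, Medium)

For each player, find the best response to each opponent profile; mutual best responses are the pure NE.
Country A against Low: payoffs 17, 11, 37 → best response Medium.
Country A against Medium: payoffs 77, 63, 87 → best response Medium.
Country A against High: payoffs 84, 25, 70 → best response Free.
Country A against Embargo: payoffs 23, 18, 31 → best response Medium.
Country B against Free: payoffs 14, 39, 16, 94 → best response Embargo.
Country B against Low: payoffs 31, 52, 98, 88 → best response High.
Country B against Medium: payoffs 44, 61, 56, 36 → best response Medium.
Mutual best responses: (Medium, Medium).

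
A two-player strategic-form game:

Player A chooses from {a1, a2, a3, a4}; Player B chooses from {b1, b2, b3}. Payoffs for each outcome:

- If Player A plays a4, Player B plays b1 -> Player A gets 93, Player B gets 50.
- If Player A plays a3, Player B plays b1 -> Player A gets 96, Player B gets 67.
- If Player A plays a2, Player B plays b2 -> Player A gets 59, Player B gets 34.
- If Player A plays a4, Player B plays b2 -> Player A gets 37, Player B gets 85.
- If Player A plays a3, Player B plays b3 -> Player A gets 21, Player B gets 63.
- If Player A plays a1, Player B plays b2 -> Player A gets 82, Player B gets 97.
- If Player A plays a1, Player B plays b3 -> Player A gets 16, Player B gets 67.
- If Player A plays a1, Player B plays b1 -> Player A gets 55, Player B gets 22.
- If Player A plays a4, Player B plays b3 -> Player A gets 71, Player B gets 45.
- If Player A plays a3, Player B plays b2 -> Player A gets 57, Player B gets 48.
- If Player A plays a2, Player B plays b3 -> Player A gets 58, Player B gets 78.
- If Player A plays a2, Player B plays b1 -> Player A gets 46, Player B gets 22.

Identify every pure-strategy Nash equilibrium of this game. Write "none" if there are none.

Pure-strategy Nash equilibria: (a1, b2); (a3, b1)

(a1, b1): Player A can switch to a3 (55 → 96). Not NE.
(a1, b2): Player A gets 82, best alternative 59; Player B gets 97, best alternative 67. No profitable deviation — NE.
(a1, b3): Player A can switch to a2 (16 → 58). Not NE.
(a2, b1): Player A can switch to a1 (46 → 55). Not NE.
(a2, b2): Player A can switch to a1 (59 → 82). Not NE.
(a2, b3): Player A can switch to a4 (58 → 71). Not NE.
(a3, b1): Player A gets 96, best alternative 93; Player B gets 67, best alternative 63. No profitable deviation — NE.
(a3, b2): Player A can switch to a1 (57 → 82). Not NE.
(a3, b3): Player A can switch to a2 (21 → 58). Not NE.
(a4, b1): Player A can switch to a3 (93 → 96). Not NE.
(a4, b2): Player A can switch to a1 (37 → 82). Not NE.
(a4, b3): Player B can switch to b1 (45 → 50). Not NE.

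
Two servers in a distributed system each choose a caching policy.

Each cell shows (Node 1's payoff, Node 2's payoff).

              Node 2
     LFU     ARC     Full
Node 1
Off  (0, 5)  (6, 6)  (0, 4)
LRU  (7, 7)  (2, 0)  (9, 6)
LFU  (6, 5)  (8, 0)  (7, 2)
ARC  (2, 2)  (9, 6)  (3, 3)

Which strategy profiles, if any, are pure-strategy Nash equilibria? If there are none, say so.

Node 1 against LFU: payoffs 0, 7, 6, 2 → best response LRU.
Node 1 against ARC: payoffs 6, 2, 8, 9 → best response ARC.
Node 1 against Full: payoffs 0, 9, 7, 3 → best response LRU.
Node 2 against Off: payoffs 5, 6, 4 → best response ARC.
Node 2 against LRU: payoffs 7, 0, 6 → best response LFU.
Node 2 against LFU: payoffs 5, 0, 2 → best response LFU.
Node 2 against ARC: payoffs 2, 6, 3 → best response ARC.
Mutual best responses: (LRU, LFU); (ARC, ARC).

The pure Nash equilibria are (LRU, LFU), (ARC, ARC).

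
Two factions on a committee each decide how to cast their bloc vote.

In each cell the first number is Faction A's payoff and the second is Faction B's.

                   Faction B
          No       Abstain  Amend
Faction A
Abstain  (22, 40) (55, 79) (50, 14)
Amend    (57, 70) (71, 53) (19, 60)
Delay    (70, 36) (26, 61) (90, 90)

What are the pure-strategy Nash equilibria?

For each strategy profile, look for a profitable unilateral deviation.
(Abstain, No): Faction A can switch to Amend (22 → 57). Not NE.
(Abstain, Abstain): Faction A can switch to Amend (55 → 71). Not NE.
(Abstain, Amend): Faction A can switch to Delay (50 → 90). Not NE.
(Amend, No): Faction A can switch to Delay (57 → 70). Not NE.
(Amend, Abstain): Faction B can switch to No (53 → 70). Not NE.
(Amend, Amend): Faction A can switch to Abstain (19 → 50). Not NE.
(Delay, Amend): Faction A gets 90, best alternative 50; Faction B gets 90, best alternative 61. No profitable deviation — NE.
(The remaining 2 profiles each have a profitable deviation by the same check.)

Pure NE: (Delay, Amend)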